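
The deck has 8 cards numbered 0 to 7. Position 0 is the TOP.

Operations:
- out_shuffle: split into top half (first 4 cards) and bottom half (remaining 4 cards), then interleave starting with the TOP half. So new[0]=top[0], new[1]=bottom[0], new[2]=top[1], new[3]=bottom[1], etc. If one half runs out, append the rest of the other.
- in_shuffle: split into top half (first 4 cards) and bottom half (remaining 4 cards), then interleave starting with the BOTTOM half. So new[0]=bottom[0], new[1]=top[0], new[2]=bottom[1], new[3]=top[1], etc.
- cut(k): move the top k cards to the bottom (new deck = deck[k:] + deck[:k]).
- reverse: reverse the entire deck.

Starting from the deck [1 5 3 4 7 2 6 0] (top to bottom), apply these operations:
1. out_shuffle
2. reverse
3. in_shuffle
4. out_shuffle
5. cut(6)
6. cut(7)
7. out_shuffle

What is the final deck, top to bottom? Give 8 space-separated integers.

Answer: 1 7 4 0 3 6 2 5

Derivation:
After op 1 (out_shuffle): [1 7 5 2 3 6 4 0]
After op 2 (reverse): [0 4 6 3 2 5 7 1]
After op 3 (in_shuffle): [2 0 5 4 7 6 1 3]
After op 4 (out_shuffle): [2 7 0 6 5 1 4 3]
After op 5 (cut(6)): [4 3 2 7 0 6 5 1]
After op 6 (cut(7)): [1 4 3 2 7 0 6 5]
After op 7 (out_shuffle): [1 7 4 0 3 6 2 5]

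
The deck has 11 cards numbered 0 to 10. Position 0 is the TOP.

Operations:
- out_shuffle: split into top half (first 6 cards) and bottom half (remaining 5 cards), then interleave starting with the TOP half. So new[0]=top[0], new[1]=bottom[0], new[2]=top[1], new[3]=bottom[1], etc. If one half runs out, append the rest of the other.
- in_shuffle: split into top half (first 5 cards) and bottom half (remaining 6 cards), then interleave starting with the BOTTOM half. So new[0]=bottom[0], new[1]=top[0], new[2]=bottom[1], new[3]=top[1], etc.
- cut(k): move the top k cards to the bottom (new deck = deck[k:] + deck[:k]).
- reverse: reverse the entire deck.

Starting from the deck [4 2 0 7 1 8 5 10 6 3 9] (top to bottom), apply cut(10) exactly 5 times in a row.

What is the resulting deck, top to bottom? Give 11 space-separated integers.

Answer: 5 10 6 3 9 4 2 0 7 1 8

Derivation:
After op 1 (cut(10)): [9 4 2 0 7 1 8 5 10 6 3]
After op 2 (cut(10)): [3 9 4 2 0 7 1 8 5 10 6]
After op 3 (cut(10)): [6 3 9 4 2 0 7 1 8 5 10]
After op 4 (cut(10)): [10 6 3 9 4 2 0 7 1 8 5]
After op 5 (cut(10)): [5 10 6 3 9 4 2 0 7 1 8]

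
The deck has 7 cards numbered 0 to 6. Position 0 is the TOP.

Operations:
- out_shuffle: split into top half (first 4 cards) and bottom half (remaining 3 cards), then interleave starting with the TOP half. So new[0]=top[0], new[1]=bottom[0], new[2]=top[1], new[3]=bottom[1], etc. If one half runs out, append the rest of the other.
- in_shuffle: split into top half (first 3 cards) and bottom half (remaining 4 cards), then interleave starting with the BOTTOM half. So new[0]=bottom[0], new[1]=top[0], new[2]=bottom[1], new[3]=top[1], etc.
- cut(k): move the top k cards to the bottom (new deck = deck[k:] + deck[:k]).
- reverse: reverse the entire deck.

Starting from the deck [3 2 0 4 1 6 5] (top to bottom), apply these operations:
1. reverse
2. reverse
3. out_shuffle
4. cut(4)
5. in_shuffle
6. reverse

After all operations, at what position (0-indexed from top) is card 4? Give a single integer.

Answer: 1

Derivation:
After op 1 (reverse): [5 6 1 4 0 2 3]
After op 2 (reverse): [3 2 0 4 1 6 5]
After op 3 (out_shuffle): [3 1 2 6 0 5 4]
After op 4 (cut(4)): [0 5 4 3 1 2 6]
After op 5 (in_shuffle): [3 0 1 5 2 4 6]
After op 6 (reverse): [6 4 2 5 1 0 3]
Card 4 is at position 1.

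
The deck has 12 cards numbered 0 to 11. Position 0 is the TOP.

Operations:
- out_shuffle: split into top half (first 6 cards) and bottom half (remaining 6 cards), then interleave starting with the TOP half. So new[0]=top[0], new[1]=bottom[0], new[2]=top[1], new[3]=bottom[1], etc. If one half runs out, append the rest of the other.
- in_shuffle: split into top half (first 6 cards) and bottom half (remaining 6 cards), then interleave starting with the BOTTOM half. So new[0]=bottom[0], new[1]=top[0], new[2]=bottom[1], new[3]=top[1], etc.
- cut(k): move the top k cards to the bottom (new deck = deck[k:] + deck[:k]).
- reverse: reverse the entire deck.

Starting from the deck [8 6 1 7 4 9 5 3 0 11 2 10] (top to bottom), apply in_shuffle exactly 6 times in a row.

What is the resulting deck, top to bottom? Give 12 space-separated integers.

After op 1 (in_shuffle): [5 8 3 6 0 1 11 7 2 4 10 9]
After op 2 (in_shuffle): [11 5 7 8 2 3 4 6 10 0 9 1]
After op 3 (in_shuffle): [4 11 6 5 10 7 0 8 9 2 1 3]
After op 4 (in_shuffle): [0 4 8 11 9 6 2 5 1 10 3 7]
After op 5 (in_shuffle): [2 0 5 4 1 8 10 11 3 9 7 6]
After op 6 (in_shuffle): [10 2 11 0 3 5 9 4 7 1 6 8]

Answer: 10 2 11 0 3 5 9 4 7 1 6 8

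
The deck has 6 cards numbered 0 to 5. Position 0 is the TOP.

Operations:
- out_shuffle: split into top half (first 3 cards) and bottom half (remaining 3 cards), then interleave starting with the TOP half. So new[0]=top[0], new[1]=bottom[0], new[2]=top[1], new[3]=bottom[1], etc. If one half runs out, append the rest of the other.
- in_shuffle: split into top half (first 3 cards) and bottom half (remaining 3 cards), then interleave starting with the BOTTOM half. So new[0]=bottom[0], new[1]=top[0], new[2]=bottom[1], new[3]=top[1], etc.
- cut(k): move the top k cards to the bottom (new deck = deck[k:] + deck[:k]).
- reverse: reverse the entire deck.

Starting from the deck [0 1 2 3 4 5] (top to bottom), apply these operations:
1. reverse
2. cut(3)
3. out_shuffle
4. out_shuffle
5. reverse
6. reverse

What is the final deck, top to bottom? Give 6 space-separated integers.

Answer: 2 4 5 0 1 3

Derivation:
After op 1 (reverse): [5 4 3 2 1 0]
After op 2 (cut(3)): [2 1 0 5 4 3]
After op 3 (out_shuffle): [2 5 1 4 0 3]
After op 4 (out_shuffle): [2 4 5 0 1 3]
After op 5 (reverse): [3 1 0 5 4 2]
After op 6 (reverse): [2 4 5 0 1 3]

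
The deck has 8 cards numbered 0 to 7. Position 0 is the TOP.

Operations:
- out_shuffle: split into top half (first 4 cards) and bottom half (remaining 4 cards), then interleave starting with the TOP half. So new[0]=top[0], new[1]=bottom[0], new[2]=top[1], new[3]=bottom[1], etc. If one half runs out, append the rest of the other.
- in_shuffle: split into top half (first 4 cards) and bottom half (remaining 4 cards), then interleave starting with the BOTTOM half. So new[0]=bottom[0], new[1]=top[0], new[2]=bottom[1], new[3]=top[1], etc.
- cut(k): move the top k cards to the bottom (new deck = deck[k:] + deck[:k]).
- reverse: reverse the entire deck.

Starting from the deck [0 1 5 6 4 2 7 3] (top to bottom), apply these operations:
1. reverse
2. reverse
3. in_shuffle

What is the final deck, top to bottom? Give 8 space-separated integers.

After op 1 (reverse): [3 7 2 4 6 5 1 0]
After op 2 (reverse): [0 1 5 6 4 2 7 3]
After op 3 (in_shuffle): [4 0 2 1 7 5 3 6]

Answer: 4 0 2 1 7 5 3 6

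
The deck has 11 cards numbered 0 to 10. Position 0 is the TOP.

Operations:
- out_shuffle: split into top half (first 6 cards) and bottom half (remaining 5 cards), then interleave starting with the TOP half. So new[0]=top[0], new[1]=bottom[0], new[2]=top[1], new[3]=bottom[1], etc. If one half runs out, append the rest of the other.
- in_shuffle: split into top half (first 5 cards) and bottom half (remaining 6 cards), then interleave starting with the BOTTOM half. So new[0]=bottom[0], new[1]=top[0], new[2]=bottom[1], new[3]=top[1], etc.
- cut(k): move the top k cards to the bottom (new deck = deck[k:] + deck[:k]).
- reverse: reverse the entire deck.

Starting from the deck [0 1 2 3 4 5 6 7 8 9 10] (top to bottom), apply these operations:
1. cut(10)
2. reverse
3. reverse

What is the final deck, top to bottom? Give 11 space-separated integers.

Answer: 10 0 1 2 3 4 5 6 7 8 9

Derivation:
After op 1 (cut(10)): [10 0 1 2 3 4 5 6 7 8 9]
After op 2 (reverse): [9 8 7 6 5 4 3 2 1 0 10]
After op 3 (reverse): [10 0 1 2 3 4 5 6 7 8 9]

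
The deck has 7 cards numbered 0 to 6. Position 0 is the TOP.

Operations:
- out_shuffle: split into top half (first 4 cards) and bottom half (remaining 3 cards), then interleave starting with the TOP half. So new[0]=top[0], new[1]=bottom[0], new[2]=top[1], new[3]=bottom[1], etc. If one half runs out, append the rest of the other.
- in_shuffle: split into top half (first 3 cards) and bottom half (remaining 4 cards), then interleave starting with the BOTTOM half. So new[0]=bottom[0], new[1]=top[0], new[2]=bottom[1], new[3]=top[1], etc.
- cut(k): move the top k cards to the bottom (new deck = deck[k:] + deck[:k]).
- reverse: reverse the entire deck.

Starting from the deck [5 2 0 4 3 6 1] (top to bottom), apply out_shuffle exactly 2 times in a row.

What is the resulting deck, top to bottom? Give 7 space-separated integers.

After op 1 (out_shuffle): [5 3 2 6 0 1 4]
After op 2 (out_shuffle): [5 0 3 1 2 4 6]

Answer: 5 0 3 1 2 4 6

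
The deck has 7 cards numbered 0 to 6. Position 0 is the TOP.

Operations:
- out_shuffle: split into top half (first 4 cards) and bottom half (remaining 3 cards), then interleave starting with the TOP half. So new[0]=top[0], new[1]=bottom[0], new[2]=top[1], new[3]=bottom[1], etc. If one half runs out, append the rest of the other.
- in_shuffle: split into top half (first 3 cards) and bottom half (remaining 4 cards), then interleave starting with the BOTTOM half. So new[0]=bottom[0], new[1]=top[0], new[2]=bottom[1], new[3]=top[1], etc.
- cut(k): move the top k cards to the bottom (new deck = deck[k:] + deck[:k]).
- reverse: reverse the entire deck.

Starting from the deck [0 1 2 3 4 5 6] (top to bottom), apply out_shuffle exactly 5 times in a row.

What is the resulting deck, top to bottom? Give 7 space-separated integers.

After op 1 (out_shuffle): [0 4 1 5 2 6 3]
After op 2 (out_shuffle): [0 2 4 6 1 3 5]
After op 3 (out_shuffle): [0 1 2 3 4 5 6]
After op 4 (out_shuffle): [0 4 1 5 2 6 3]
After op 5 (out_shuffle): [0 2 4 6 1 3 5]

Answer: 0 2 4 6 1 3 5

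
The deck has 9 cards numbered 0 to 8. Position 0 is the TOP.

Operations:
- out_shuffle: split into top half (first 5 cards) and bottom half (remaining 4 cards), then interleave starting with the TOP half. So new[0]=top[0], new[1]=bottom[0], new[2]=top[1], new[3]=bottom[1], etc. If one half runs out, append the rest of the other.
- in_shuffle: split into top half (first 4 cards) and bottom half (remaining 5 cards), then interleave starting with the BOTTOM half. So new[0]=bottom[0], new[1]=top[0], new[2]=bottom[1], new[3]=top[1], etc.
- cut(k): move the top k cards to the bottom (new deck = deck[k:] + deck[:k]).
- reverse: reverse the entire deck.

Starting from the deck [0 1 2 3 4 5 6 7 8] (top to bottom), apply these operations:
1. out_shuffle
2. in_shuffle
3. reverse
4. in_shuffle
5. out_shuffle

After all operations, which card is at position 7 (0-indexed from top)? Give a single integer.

After op 1 (out_shuffle): [0 5 1 6 2 7 3 8 4]
After op 2 (in_shuffle): [2 0 7 5 3 1 8 6 4]
After op 3 (reverse): [4 6 8 1 3 5 7 0 2]
After op 4 (in_shuffle): [3 4 5 6 7 8 0 1 2]
After op 5 (out_shuffle): [3 8 4 0 5 1 6 2 7]
Position 7: card 2.

Answer: 2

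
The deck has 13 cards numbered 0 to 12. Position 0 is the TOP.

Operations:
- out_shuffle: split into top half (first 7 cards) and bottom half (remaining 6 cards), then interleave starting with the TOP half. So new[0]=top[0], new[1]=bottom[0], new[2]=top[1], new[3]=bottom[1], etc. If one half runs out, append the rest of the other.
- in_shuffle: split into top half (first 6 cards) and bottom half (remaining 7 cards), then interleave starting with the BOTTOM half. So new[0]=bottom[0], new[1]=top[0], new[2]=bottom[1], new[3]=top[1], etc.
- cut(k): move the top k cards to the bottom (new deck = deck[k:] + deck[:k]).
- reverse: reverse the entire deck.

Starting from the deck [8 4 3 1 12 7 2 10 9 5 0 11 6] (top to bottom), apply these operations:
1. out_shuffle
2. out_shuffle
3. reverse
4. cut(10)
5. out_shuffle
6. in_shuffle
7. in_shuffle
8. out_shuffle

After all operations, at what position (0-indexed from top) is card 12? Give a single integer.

Answer: 3

Derivation:
After op 1 (out_shuffle): [8 10 4 9 3 5 1 0 12 11 7 6 2]
After op 2 (out_shuffle): [8 0 10 12 4 11 9 7 3 6 5 2 1]
After op 3 (reverse): [1 2 5 6 3 7 9 11 4 12 10 0 8]
After op 4 (cut(10)): [10 0 8 1 2 5 6 3 7 9 11 4 12]
After op 5 (out_shuffle): [10 3 0 7 8 9 1 11 2 4 5 12 6]
After op 6 (in_shuffle): [1 10 11 3 2 0 4 7 5 8 12 9 6]
After op 7 (in_shuffle): [4 1 7 10 5 11 8 3 12 2 9 0 6]
After op 8 (out_shuffle): [4 3 1 12 7 2 10 9 5 0 11 6 8]
Card 12 is at position 3.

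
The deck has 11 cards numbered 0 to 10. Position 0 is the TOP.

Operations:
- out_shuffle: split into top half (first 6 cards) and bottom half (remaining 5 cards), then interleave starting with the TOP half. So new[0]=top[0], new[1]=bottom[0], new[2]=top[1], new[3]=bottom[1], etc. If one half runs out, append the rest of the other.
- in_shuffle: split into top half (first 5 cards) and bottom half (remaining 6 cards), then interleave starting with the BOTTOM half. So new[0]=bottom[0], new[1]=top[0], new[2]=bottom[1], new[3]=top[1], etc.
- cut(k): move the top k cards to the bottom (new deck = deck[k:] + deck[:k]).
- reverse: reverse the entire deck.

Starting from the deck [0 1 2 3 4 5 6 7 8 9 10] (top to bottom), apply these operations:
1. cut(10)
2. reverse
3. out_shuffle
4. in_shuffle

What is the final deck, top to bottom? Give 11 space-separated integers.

After op 1 (cut(10)): [10 0 1 2 3 4 5 6 7 8 9]
After op 2 (reverse): [9 8 7 6 5 4 3 2 1 0 10]
After op 3 (out_shuffle): [9 3 8 2 7 1 6 0 5 10 4]
After op 4 (in_shuffle): [1 9 6 3 0 8 5 2 10 7 4]

Answer: 1 9 6 3 0 8 5 2 10 7 4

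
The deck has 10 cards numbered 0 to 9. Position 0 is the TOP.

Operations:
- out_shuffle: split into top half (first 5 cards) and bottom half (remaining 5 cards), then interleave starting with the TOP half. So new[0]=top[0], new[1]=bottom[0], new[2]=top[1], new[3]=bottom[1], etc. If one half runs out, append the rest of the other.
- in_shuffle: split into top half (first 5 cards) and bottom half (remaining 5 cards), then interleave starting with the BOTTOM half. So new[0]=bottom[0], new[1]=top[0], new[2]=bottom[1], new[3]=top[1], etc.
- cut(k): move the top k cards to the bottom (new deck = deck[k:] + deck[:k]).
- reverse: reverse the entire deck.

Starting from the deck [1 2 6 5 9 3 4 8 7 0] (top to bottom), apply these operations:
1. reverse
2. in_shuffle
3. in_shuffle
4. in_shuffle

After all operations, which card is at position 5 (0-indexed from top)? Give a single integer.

Answer: 2

Derivation:
After op 1 (reverse): [0 7 8 4 3 9 5 6 2 1]
After op 2 (in_shuffle): [9 0 5 7 6 8 2 4 1 3]
After op 3 (in_shuffle): [8 9 2 0 4 5 1 7 3 6]
After op 4 (in_shuffle): [5 8 1 9 7 2 3 0 6 4]
Position 5: card 2.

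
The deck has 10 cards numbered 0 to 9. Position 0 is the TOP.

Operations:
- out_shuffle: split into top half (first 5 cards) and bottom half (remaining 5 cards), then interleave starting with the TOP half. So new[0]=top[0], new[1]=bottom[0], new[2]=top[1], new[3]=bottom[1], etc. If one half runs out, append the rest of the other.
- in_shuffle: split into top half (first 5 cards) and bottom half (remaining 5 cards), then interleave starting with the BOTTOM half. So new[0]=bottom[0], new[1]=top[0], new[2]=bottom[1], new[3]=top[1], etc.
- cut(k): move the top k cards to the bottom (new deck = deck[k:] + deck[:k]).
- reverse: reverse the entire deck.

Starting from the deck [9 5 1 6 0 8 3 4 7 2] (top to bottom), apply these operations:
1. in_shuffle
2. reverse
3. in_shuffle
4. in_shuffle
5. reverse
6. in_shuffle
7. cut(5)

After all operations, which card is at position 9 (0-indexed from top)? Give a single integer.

After op 1 (in_shuffle): [8 9 3 5 4 1 7 6 2 0]
After op 2 (reverse): [0 2 6 7 1 4 5 3 9 8]
After op 3 (in_shuffle): [4 0 5 2 3 6 9 7 8 1]
After op 4 (in_shuffle): [6 4 9 0 7 5 8 2 1 3]
After op 5 (reverse): [3 1 2 8 5 7 0 9 4 6]
After op 6 (in_shuffle): [7 3 0 1 9 2 4 8 6 5]
After op 7 (cut(5)): [2 4 8 6 5 7 3 0 1 9]
Position 9: card 9.

Answer: 9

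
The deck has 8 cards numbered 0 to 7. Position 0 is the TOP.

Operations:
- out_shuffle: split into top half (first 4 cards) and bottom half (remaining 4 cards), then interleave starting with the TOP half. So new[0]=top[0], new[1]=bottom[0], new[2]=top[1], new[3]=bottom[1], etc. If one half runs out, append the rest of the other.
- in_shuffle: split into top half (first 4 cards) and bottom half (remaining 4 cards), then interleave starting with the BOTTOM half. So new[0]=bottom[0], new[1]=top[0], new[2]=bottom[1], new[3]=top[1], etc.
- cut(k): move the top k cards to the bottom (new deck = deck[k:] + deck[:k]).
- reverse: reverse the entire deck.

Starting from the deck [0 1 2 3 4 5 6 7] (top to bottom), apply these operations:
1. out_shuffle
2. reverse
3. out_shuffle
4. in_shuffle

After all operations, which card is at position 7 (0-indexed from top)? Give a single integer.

Answer: 1

Derivation:
After op 1 (out_shuffle): [0 4 1 5 2 6 3 7]
After op 2 (reverse): [7 3 6 2 5 1 4 0]
After op 3 (out_shuffle): [7 5 3 1 6 4 2 0]
After op 4 (in_shuffle): [6 7 4 5 2 3 0 1]
Position 7: card 1.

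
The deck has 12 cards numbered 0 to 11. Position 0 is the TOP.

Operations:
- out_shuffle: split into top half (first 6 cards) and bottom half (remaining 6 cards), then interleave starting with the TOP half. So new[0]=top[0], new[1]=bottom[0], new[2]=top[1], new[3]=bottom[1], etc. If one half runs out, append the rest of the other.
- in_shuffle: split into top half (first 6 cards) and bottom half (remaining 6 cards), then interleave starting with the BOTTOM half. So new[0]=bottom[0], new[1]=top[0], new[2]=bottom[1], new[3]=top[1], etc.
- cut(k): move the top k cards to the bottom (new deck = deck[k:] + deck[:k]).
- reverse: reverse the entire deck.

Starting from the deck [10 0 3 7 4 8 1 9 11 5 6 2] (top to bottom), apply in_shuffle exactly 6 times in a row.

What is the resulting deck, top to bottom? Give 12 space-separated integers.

Answer: 2 6 5 11 9 1 8 4 7 3 0 10

Derivation:
After op 1 (in_shuffle): [1 10 9 0 11 3 5 7 6 4 2 8]
After op 2 (in_shuffle): [5 1 7 10 6 9 4 0 2 11 8 3]
After op 3 (in_shuffle): [4 5 0 1 2 7 11 10 8 6 3 9]
After op 4 (in_shuffle): [11 4 10 5 8 0 6 1 3 2 9 7]
After op 5 (in_shuffle): [6 11 1 4 3 10 2 5 9 8 7 0]
After op 6 (in_shuffle): [2 6 5 11 9 1 8 4 7 3 0 10]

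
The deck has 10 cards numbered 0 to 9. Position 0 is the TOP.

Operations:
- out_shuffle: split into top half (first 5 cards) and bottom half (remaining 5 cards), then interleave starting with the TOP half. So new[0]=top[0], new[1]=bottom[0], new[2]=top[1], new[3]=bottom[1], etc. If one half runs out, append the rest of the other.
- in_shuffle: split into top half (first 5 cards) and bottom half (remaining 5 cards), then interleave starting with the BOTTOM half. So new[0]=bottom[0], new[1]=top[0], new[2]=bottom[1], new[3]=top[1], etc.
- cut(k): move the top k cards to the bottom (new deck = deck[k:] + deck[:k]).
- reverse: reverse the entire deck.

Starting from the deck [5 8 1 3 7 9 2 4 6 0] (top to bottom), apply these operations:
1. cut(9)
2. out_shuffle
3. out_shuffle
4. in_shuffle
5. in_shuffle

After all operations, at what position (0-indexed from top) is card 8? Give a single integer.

After op 1 (cut(9)): [0 5 8 1 3 7 9 2 4 6]
After op 2 (out_shuffle): [0 7 5 9 8 2 1 4 3 6]
After op 3 (out_shuffle): [0 2 7 1 5 4 9 3 8 6]
After op 4 (in_shuffle): [4 0 9 2 3 7 8 1 6 5]
After op 5 (in_shuffle): [7 4 8 0 1 9 6 2 5 3]
Card 8 is at position 2.

Answer: 2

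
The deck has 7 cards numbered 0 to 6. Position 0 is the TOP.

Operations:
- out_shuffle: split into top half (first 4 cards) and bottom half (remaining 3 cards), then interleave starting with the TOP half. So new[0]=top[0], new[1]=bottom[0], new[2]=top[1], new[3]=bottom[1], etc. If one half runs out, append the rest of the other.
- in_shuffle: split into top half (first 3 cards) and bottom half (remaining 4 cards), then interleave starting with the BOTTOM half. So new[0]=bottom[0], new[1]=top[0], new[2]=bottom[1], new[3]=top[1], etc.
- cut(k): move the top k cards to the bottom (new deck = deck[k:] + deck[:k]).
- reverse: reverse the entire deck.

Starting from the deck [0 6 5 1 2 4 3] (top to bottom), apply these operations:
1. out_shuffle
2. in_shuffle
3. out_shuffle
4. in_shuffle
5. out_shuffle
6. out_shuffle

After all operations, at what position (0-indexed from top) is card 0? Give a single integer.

After op 1 (out_shuffle): [0 2 6 4 5 3 1]
After op 2 (in_shuffle): [4 0 5 2 3 6 1]
After op 3 (out_shuffle): [4 3 0 6 5 1 2]
After op 4 (in_shuffle): [6 4 5 3 1 0 2]
After op 5 (out_shuffle): [6 1 4 0 5 2 3]
After op 6 (out_shuffle): [6 5 1 2 4 3 0]
Card 0 is at position 6.

Answer: 6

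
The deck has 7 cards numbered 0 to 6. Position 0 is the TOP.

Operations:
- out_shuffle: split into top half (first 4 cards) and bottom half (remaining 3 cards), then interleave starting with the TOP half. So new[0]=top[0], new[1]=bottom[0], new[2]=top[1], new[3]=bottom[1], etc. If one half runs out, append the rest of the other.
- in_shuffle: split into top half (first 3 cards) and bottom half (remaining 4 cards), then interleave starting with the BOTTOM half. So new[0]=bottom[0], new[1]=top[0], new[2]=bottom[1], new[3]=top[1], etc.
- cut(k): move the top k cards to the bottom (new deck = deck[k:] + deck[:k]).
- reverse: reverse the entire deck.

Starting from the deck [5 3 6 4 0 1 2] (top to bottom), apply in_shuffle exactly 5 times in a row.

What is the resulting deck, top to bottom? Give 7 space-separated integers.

Answer: 3 4 1 5 6 0 2

Derivation:
After op 1 (in_shuffle): [4 5 0 3 1 6 2]
After op 2 (in_shuffle): [3 4 1 5 6 0 2]
After op 3 (in_shuffle): [5 3 6 4 0 1 2]
After op 4 (in_shuffle): [4 5 0 3 1 6 2]
After op 5 (in_shuffle): [3 4 1 5 6 0 2]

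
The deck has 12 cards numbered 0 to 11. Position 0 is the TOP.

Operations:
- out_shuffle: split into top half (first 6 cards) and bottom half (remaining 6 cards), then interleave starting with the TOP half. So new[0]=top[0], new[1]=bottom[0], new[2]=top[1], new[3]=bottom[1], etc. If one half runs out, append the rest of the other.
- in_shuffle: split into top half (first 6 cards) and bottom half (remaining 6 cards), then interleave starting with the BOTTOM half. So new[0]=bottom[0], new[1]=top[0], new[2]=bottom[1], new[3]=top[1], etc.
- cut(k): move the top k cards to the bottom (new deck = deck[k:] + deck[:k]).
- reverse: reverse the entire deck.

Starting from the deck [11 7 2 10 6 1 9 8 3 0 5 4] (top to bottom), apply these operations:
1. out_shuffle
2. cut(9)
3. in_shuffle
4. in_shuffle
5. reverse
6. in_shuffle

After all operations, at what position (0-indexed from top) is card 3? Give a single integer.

Answer: 5

Derivation:
After op 1 (out_shuffle): [11 9 7 8 2 3 10 0 6 5 1 4]
After op 2 (cut(9)): [5 1 4 11 9 7 8 2 3 10 0 6]
After op 3 (in_shuffle): [8 5 2 1 3 4 10 11 0 9 6 7]
After op 4 (in_shuffle): [10 8 11 5 0 2 9 1 6 3 7 4]
After op 5 (reverse): [4 7 3 6 1 9 2 0 5 11 8 10]
After op 6 (in_shuffle): [2 4 0 7 5 3 11 6 8 1 10 9]
Card 3 is at position 5.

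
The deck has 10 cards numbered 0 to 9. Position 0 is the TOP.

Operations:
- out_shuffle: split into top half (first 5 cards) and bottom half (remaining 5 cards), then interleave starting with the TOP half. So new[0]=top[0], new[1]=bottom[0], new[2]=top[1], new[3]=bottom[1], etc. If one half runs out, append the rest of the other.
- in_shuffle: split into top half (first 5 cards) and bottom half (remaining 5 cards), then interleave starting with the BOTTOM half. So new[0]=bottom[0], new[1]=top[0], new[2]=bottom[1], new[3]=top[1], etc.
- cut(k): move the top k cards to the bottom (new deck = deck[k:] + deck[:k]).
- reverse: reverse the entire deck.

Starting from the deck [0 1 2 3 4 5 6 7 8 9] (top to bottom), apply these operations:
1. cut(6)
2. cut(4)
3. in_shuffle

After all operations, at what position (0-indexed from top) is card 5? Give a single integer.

Answer: 0

Derivation:
After op 1 (cut(6)): [6 7 8 9 0 1 2 3 4 5]
After op 2 (cut(4)): [0 1 2 3 4 5 6 7 8 9]
After op 3 (in_shuffle): [5 0 6 1 7 2 8 3 9 4]
Card 5 is at position 0.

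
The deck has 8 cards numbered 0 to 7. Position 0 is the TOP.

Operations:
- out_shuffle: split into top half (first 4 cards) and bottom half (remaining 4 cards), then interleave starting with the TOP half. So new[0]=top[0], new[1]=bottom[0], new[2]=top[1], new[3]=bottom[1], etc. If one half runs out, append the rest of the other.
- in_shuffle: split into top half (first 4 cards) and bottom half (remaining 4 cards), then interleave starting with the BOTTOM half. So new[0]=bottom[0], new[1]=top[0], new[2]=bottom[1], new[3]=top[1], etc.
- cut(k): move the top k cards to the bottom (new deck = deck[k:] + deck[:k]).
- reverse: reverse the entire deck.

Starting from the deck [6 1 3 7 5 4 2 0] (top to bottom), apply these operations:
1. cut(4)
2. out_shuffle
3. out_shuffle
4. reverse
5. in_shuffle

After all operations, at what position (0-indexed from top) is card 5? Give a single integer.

After op 1 (cut(4)): [5 4 2 0 6 1 3 7]
After op 2 (out_shuffle): [5 6 4 1 2 3 0 7]
After op 3 (out_shuffle): [5 2 6 3 4 0 1 7]
After op 4 (reverse): [7 1 0 4 3 6 2 5]
After op 5 (in_shuffle): [3 7 6 1 2 0 5 4]
Card 5 is at position 6.

Answer: 6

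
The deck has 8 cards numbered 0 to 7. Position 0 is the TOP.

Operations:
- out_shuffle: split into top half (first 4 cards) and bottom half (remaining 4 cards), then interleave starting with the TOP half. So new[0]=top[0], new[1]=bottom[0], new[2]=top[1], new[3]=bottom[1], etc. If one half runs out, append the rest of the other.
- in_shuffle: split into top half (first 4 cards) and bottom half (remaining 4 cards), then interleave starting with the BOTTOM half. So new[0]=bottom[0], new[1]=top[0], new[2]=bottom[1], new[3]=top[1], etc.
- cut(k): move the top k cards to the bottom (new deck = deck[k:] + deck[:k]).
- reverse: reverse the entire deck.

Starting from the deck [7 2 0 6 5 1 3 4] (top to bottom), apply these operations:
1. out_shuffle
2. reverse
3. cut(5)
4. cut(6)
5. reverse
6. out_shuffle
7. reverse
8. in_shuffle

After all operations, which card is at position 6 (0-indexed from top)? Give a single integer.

After op 1 (out_shuffle): [7 5 2 1 0 3 6 4]
After op 2 (reverse): [4 6 3 0 1 2 5 7]
After op 3 (cut(5)): [2 5 7 4 6 3 0 1]
After op 4 (cut(6)): [0 1 2 5 7 4 6 3]
After op 5 (reverse): [3 6 4 7 5 2 1 0]
After op 6 (out_shuffle): [3 5 6 2 4 1 7 0]
After op 7 (reverse): [0 7 1 4 2 6 5 3]
After op 8 (in_shuffle): [2 0 6 7 5 1 3 4]
Position 6: card 3.

Answer: 3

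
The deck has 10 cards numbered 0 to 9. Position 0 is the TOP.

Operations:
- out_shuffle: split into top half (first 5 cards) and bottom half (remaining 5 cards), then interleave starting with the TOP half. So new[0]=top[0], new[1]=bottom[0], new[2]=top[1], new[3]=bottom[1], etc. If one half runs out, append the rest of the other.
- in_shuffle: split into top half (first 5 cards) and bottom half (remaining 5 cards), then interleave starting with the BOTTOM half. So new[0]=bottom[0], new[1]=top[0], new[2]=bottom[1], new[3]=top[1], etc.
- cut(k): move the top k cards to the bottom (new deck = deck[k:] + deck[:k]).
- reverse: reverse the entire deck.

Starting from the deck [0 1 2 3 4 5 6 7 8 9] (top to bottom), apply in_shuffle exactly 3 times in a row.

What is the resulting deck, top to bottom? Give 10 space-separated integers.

After op 1 (in_shuffle): [5 0 6 1 7 2 8 3 9 4]
After op 2 (in_shuffle): [2 5 8 0 3 6 9 1 4 7]
After op 3 (in_shuffle): [6 2 9 5 1 8 4 0 7 3]

Answer: 6 2 9 5 1 8 4 0 7 3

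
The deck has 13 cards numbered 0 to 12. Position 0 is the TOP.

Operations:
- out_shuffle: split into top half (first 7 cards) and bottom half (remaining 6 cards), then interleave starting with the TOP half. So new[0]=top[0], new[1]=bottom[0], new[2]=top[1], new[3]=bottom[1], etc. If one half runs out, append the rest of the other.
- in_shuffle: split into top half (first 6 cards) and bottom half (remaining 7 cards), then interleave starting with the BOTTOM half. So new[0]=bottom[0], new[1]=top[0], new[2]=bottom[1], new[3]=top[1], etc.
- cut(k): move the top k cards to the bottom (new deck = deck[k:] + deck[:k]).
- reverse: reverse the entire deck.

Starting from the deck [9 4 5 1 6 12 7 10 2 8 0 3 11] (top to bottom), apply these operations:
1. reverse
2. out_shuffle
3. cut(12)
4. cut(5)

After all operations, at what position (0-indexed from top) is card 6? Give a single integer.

After op 1 (reverse): [11 3 0 8 2 10 7 12 6 1 5 4 9]
After op 2 (out_shuffle): [11 12 3 6 0 1 8 5 2 4 10 9 7]
After op 3 (cut(12)): [7 11 12 3 6 0 1 8 5 2 4 10 9]
After op 4 (cut(5)): [0 1 8 5 2 4 10 9 7 11 12 3 6]
Card 6 is at position 12.

Answer: 12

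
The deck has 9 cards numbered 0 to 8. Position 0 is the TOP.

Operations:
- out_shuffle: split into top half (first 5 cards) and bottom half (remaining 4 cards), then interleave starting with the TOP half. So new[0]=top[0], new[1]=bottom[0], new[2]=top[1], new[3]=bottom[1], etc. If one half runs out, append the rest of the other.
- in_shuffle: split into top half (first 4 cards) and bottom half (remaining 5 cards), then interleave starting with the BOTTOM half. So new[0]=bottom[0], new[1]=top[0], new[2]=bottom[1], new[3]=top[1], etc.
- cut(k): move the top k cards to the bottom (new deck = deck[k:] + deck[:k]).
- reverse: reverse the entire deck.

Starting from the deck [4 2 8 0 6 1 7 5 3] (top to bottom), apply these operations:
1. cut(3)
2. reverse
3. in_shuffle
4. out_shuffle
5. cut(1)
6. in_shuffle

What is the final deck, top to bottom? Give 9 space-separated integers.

After op 1 (cut(3)): [0 6 1 7 5 3 4 2 8]
After op 2 (reverse): [8 2 4 3 5 7 1 6 0]
After op 3 (in_shuffle): [5 8 7 2 1 4 6 3 0]
After op 4 (out_shuffle): [5 4 8 6 7 3 2 0 1]
After op 5 (cut(1)): [4 8 6 7 3 2 0 1 5]
After op 6 (in_shuffle): [3 4 2 8 0 6 1 7 5]

Answer: 3 4 2 8 0 6 1 7 5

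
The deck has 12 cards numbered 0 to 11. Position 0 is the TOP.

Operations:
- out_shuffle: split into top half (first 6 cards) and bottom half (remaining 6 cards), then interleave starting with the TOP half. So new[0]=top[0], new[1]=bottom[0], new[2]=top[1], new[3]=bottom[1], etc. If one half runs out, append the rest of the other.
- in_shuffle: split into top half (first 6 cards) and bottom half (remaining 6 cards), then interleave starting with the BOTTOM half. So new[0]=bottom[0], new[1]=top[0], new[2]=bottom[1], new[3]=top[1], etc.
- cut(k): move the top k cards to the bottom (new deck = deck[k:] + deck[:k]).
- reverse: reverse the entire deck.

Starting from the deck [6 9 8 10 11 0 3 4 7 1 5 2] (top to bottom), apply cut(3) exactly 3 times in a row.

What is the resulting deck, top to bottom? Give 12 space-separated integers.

After op 1 (cut(3)): [10 11 0 3 4 7 1 5 2 6 9 8]
After op 2 (cut(3)): [3 4 7 1 5 2 6 9 8 10 11 0]
After op 3 (cut(3)): [1 5 2 6 9 8 10 11 0 3 4 7]

Answer: 1 5 2 6 9 8 10 11 0 3 4 7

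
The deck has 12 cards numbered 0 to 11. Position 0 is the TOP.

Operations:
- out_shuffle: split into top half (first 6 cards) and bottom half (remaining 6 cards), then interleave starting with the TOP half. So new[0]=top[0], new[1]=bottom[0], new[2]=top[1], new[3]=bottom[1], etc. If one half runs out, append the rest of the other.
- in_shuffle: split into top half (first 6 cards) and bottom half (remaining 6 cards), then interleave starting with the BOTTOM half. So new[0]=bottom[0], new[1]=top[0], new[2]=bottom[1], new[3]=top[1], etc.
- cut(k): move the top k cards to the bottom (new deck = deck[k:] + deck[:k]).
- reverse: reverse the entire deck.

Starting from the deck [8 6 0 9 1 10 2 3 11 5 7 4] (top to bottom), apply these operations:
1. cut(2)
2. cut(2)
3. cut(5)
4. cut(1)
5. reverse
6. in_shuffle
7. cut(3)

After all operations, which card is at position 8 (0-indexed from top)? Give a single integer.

Answer: 1

Derivation:
After op 1 (cut(2)): [0 9 1 10 2 3 11 5 7 4 8 6]
After op 2 (cut(2)): [1 10 2 3 11 5 7 4 8 6 0 9]
After op 3 (cut(5)): [5 7 4 8 6 0 9 1 10 2 3 11]
After op 4 (cut(1)): [7 4 8 6 0 9 1 10 2 3 11 5]
After op 5 (reverse): [5 11 3 2 10 1 9 0 6 8 4 7]
After op 6 (in_shuffle): [9 5 0 11 6 3 8 2 4 10 7 1]
After op 7 (cut(3)): [11 6 3 8 2 4 10 7 1 9 5 0]
Position 8: card 1.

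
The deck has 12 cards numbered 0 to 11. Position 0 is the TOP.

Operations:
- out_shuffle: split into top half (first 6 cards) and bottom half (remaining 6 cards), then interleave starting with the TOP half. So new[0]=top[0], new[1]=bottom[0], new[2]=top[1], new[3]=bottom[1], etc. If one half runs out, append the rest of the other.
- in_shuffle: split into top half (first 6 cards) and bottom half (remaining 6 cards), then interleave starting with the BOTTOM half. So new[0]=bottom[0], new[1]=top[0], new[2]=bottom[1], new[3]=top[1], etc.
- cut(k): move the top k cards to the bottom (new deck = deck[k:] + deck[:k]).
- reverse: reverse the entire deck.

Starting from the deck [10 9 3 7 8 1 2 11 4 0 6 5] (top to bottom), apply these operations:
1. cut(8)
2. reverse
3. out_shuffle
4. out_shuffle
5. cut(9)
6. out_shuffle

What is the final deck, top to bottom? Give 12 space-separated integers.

Answer: 3 6 5 2 4 7 11 10 8 0 9 1

Derivation:
After op 1 (cut(8)): [4 0 6 5 10 9 3 7 8 1 2 11]
After op 2 (reverse): [11 2 1 8 7 3 9 10 5 6 0 4]
After op 3 (out_shuffle): [11 9 2 10 1 5 8 6 7 0 3 4]
After op 4 (out_shuffle): [11 8 9 6 2 7 10 0 1 3 5 4]
After op 5 (cut(9)): [3 5 4 11 8 9 6 2 7 10 0 1]
After op 6 (out_shuffle): [3 6 5 2 4 7 11 10 8 0 9 1]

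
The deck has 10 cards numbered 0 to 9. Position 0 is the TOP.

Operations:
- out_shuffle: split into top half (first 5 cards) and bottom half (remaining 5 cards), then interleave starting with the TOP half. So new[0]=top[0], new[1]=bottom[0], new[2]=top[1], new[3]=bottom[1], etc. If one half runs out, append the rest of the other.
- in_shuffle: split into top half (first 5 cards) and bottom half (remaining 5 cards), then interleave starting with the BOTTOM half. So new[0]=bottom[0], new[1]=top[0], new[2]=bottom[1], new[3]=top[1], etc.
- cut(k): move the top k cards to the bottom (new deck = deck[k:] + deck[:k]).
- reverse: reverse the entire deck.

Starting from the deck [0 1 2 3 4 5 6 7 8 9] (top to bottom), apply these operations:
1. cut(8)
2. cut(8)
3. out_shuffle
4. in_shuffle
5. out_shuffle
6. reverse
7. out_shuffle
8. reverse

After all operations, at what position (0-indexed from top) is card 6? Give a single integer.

After op 1 (cut(8)): [8 9 0 1 2 3 4 5 6 7]
After op 2 (cut(8)): [6 7 8 9 0 1 2 3 4 5]
After op 3 (out_shuffle): [6 1 7 2 8 3 9 4 0 5]
After op 4 (in_shuffle): [3 6 9 1 4 7 0 2 5 8]
After op 5 (out_shuffle): [3 7 6 0 9 2 1 5 4 8]
After op 6 (reverse): [8 4 5 1 2 9 0 6 7 3]
After op 7 (out_shuffle): [8 9 4 0 5 6 1 7 2 3]
After op 8 (reverse): [3 2 7 1 6 5 0 4 9 8]
Card 6 is at position 4.

Answer: 4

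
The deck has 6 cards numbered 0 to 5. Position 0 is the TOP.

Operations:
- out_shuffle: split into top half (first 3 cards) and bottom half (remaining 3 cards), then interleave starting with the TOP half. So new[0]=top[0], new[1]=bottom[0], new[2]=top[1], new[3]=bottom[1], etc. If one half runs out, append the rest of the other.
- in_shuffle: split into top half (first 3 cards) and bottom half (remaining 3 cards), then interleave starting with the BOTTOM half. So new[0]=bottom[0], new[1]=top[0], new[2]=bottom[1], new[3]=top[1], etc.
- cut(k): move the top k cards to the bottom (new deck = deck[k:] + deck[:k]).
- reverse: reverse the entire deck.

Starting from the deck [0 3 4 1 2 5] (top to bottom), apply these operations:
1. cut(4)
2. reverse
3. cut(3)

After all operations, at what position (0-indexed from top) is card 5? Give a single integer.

After op 1 (cut(4)): [2 5 0 3 4 1]
After op 2 (reverse): [1 4 3 0 5 2]
After op 3 (cut(3)): [0 5 2 1 4 3]
Card 5 is at position 1.

Answer: 1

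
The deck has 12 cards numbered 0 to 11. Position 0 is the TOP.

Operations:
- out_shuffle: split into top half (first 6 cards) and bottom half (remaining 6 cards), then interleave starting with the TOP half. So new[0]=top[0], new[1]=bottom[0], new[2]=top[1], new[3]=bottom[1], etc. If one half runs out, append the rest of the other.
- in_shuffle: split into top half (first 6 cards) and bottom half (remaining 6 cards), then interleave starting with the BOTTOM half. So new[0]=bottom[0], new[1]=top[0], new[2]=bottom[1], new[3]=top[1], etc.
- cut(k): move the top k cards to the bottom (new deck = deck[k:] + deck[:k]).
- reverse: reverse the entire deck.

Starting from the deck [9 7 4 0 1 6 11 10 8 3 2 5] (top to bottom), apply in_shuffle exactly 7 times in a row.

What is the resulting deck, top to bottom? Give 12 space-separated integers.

Answer: 6 5 1 2 0 3 4 8 7 10 9 11

Derivation:
After op 1 (in_shuffle): [11 9 10 7 8 4 3 0 2 1 5 6]
After op 2 (in_shuffle): [3 11 0 9 2 10 1 7 5 8 6 4]
After op 3 (in_shuffle): [1 3 7 11 5 0 8 9 6 2 4 10]
After op 4 (in_shuffle): [8 1 9 3 6 7 2 11 4 5 10 0]
After op 5 (in_shuffle): [2 8 11 1 4 9 5 3 10 6 0 7]
After op 6 (in_shuffle): [5 2 3 8 10 11 6 1 0 4 7 9]
After op 7 (in_shuffle): [6 5 1 2 0 3 4 8 7 10 9 11]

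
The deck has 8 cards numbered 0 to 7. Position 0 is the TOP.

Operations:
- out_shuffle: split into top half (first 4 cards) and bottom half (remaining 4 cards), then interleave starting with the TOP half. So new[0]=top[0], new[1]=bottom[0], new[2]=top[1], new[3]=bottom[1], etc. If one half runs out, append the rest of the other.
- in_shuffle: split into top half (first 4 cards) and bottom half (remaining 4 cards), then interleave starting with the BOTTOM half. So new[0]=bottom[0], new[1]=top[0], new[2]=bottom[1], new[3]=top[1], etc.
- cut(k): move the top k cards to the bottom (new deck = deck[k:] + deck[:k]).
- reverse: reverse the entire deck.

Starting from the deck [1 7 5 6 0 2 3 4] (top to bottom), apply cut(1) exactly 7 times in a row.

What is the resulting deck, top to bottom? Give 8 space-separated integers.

After op 1 (cut(1)): [7 5 6 0 2 3 4 1]
After op 2 (cut(1)): [5 6 0 2 3 4 1 7]
After op 3 (cut(1)): [6 0 2 3 4 1 7 5]
After op 4 (cut(1)): [0 2 3 4 1 7 5 6]
After op 5 (cut(1)): [2 3 4 1 7 5 6 0]
After op 6 (cut(1)): [3 4 1 7 5 6 0 2]
After op 7 (cut(1)): [4 1 7 5 6 0 2 3]

Answer: 4 1 7 5 6 0 2 3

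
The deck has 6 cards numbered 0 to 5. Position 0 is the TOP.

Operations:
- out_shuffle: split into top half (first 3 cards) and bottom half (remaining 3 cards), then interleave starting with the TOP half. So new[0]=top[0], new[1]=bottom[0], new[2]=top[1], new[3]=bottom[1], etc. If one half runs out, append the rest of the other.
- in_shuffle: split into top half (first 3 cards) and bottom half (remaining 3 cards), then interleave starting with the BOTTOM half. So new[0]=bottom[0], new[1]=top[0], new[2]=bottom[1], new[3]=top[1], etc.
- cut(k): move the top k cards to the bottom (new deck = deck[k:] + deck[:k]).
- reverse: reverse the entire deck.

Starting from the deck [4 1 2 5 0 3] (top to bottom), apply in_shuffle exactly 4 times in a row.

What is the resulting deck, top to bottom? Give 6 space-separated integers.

After op 1 (in_shuffle): [5 4 0 1 3 2]
After op 2 (in_shuffle): [1 5 3 4 2 0]
After op 3 (in_shuffle): [4 1 2 5 0 3]
After op 4 (in_shuffle): [5 4 0 1 3 2]

Answer: 5 4 0 1 3 2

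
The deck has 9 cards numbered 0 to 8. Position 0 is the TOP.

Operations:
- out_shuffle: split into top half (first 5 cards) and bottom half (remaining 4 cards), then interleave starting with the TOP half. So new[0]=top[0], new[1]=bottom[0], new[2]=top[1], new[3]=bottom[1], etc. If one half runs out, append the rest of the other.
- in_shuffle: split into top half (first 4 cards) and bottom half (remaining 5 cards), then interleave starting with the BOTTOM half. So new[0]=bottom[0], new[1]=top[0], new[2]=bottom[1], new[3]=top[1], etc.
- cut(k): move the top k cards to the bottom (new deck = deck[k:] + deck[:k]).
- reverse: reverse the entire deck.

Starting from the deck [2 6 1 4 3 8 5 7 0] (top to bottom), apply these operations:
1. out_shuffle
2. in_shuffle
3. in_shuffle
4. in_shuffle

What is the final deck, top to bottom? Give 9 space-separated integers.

Answer: 0 4 7 1 5 6 8 2 3

Derivation:
After op 1 (out_shuffle): [2 8 6 5 1 7 4 0 3]
After op 2 (in_shuffle): [1 2 7 8 4 6 0 5 3]
After op 3 (in_shuffle): [4 1 6 2 0 7 5 8 3]
After op 4 (in_shuffle): [0 4 7 1 5 6 8 2 3]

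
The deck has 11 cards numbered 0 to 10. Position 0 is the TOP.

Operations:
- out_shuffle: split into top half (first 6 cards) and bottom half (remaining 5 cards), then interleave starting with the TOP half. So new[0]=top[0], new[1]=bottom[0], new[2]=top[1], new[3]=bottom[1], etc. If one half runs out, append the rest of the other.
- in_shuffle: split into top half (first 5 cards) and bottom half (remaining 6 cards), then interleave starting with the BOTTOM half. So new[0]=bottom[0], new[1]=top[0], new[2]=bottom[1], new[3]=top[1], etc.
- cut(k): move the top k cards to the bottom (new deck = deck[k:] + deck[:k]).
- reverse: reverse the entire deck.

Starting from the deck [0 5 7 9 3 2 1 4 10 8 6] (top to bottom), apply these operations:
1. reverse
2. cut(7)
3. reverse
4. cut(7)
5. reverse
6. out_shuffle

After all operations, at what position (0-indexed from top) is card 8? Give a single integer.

Answer: 2

Derivation:
After op 1 (reverse): [6 8 10 4 1 2 3 9 7 5 0]
After op 2 (cut(7)): [9 7 5 0 6 8 10 4 1 2 3]
After op 3 (reverse): [3 2 1 4 10 8 6 0 5 7 9]
After op 4 (cut(7)): [0 5 7 9 3 2 1 4 10 8 6]
After op 5 (reverse): [6 8 10 4 1 2 3 9 7 5 0]
After op 6 (out_shuffle): [6 3 8 9 10 7 4 5 1 0 2]
Card 8 is at position 2.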